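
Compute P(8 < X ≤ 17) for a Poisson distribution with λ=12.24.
0.787449

We have X ~ Poisson(λ=12.24).

To find P(8 < X ≤ 17), we use:
P(8 < X ≤ 17) = P(X ≤ 17) - P(X ≤ 8)
                 = F(17) - F(8)
                 = 0.927371 - 0.139923
                 = 0.787449

So there's approximately a 78.7% chance that X falls in this range.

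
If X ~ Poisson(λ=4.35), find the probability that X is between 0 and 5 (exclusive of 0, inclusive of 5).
0.715411

We have X ~ Poisson(λ=4.35).

To find P(0 < X ≤ 5), we use:
P(0 < X ≤ 5) = P(X ≤ 5) - P(X ≤ 0)
                 = F(5) - F(0)
                 = 0.728318 - 0.012907
                 = 0.715411

So there's approximately a 71.5% chance that X falls in this range.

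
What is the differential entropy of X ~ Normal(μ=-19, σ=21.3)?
4.4776 nats

We have X ~ Normal(μ=-19, σ=21.3).

The differential entropy measures the uncertainty or information content of the distribution.

For a Normal distribution with μ=-19, σ=21.3:
h(X) = 4.4776 nats

(In bits, this would be 6.4599 bits.)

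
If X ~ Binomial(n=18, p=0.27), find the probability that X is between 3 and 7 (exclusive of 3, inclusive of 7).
0.673160

We have X ~ Binomial(n=18, p=0.27).

To find P(3 < X ≤ 7), we use:
P(3 < X ≤ 7) = P(X ≤ 7) - P(X ≤ 3)
                 = F(7) - F(3)
                 = 0.915336 - 0.242176
                 = 0.673160

So there's approximately a 67.3% chance that X falls in this range.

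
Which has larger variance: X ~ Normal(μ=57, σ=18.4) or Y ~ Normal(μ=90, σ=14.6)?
X has larger variance (338.5600 > 213.1600)

Compute the variance for each distribution:

X ~ Normal(μ=57, σ=18.4):
Var(X) = 338.5600

Y ~ Normal(μ=90, σ=14.6):
Var(Y) = 213.1600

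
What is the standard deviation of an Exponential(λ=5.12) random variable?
0.1953

We have X ~ Exponential(λ=5.12).

For an Exponential distribution with λ=5.12:
σ = √Var(X) = 0.1953

The standard deviation is the square root of the variance.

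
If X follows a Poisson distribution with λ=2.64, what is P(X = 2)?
0.248680

We have X ~ Poisson(λ=2.64).

For a Poisson distribution, the PMF gives us the probability of each outcome.

Using the PMF formula:
P(X = 2) = 0.248680

Rounded to 4 decimal places: 0.2487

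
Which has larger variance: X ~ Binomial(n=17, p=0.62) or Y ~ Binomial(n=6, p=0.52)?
X has larger variance (4.0052 > 1.4976)

Compute the variance for each distribution:

X ~ Binomial(n=17, p=0.62):
Var(X) = 4.0052

Y ~ Binomial(n=6, p=0.52):
Var(Y) = 1.4976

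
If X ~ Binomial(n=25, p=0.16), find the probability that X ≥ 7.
0.092042

We have X ~ Binomial(n=25, p=0.16).

For discrete distributions, P(X ≥ 7) = 1 - P(X ≤ 6).

P(X ≤ 6) = 0.907958
P(X ≥ 7) = 1 - 0.907958 = 0.092042

So there's approximately a 9.2% chance that X is at least 7.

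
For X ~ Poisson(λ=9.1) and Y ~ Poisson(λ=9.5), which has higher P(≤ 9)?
X has higher probability (P(X ≤ 9) = 0.5742 > P(Y ≤ 9) = 0.5218)

Compute P(≤ 9) for each distribution:

X ~ Poisson(λ=9.1):
P(X ≤ 9) = 0.5742

Y ~ Poisson(λ=9.5):
P(Y ≤ 9) = 0.5218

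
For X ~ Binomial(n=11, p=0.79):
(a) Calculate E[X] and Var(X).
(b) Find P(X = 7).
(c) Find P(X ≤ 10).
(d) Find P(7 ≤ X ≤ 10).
(a) E[X] = 8.6900, Var(X) = 1.8249
(b) P(X = 7) = 0.123248
(c) P(X ≤ 10) = 0.925201
(d) P(7 ≤ X ≤ 10) = 0.864490

We have X ~ Binomial(n=11, p=0.79).

(a) Moments:
E[X] = 8.6900
Var(X) = 1.8249
σ = √Var(X) = 1.3509

(b) Point probability using PMF:
P(X = 7) = 0.123248

(c) Cumulative probability using CDF:
P(X ≤ 10) = F(10) = 0.925201

(d) Range probability:
P(7 ≤ X ≤ 10) = P(X ≤ 10) - P(X ≤ 6)
                   = F(10) - F(6)
                   = 0.925201 - 0.060711
                   = 0.864490

This means approximately 86.4% of outcomes fall in the interval [7, 10].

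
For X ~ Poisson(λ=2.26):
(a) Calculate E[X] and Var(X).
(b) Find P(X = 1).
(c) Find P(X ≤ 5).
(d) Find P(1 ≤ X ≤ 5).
(a) E[X] = 2.2600, Var(X) = 2.2600
(b) P(X = 1) = 0.235832
(c) P(X ≤ 5) = 0.972125
(d) P(1 ≤ X ≤ 5) = 0.867775

We have X ~ Poisson(λ=2.26).

(a) Moments:
E[X] = 2.2600
Var(X) = 2.2600
σ = √Var(X) = 1.5033

(b) Point probability using PMF:
P(X = 1) = 0.235832

(c) Cumulative probability using CDF:
P(X ≤ 5) = F(5) = 0.972125

(d) Range probability:
P(1 ≤ X ≤ 5) = P(X ≤ 5) - P(X ≤ 0)
                   = F(5) - F(0)
                   = 0.972125 - 0.104350
                   = 0.867775

This means approximately 86.8% of outcomes fall in the interval [1, 5].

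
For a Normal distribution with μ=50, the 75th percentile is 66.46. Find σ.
σ = 24.4036

For X ~ Normal(μ, σ), the p-th percentile satisfies x = μ + z_p × σ,
where z_p = Φ⁻¹(p) is the standard normal quantile.

Step 1: z_{0.75} = Φ⁻¹(0.75) = 0.6745

Step 2: Solve for σ:
66.46 = 50 + 0.6745 × σ
σ = (66.46 - 50) / 0.6745
σ = 16.46 / 0.6745
σ = 24.4036

Verification: μ + z × σ = 50 + 0.6745 × 24.4036 = 66.46 ✓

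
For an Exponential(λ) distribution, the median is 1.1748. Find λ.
λ = 0.5900

For X ~ Exponential(λ), the CDF is F(x) = 1 - e^(-λx).
The median m satisfies F(m) = 0.5:
1 - e^(-λm) = 0.5
e^(-λm) = 0.5
λm = ln(2)
m = ln(2) / λ

Given m = 1.1748:
λ = ln(2) / 1.1748 = 0.693147 / 1.1748 = 0.5900

Verification: ln(2) / 0.5900 = 1.1748 ✓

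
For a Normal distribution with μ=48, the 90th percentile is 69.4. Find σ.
σ = 16.6985

For X ~ Normal(μ, σ), the p-th percentile satisfies x = μ + z_p × σ,
where z_p = Φ⁻¹(p) is the standard normal quantile.

Step 1: z_{0.9} = Φ⁻¹(0.9) = 1.2816

Step 2: Solve for σ:
69.4 = 48 + 1.2816 × σ
σ = (69.4 - 48) / 1.2816
σ = 21.40 / 1.2816
σ = 16.6985

Verification: μ + z × σ = 48 + 1.2816 × 16.6985 = 69.40 ✓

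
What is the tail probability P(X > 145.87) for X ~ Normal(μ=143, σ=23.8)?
0.452009

We have X ~ Normal(μ=143, σ=23.8).

P(X > 145.87) = 1 - P(X ≤ 145.87)
                = 1 - F(145.87)
                = 1 - 0.547991
                = 0.452009

So there's approximately a 45.2% chance that X exceeds 145.87.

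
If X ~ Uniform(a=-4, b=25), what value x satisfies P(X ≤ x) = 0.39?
7.3100

We have X ~ Uniform(a=-4, b=25).

We want to find x such that P(X ≤ x) = 0.39.

This is the 39th percentile, which means 39% of values fall below this point.

Using the inverse CDF (quantile function):
x = F⁻¹(0.39) = 7.3100

Verification: P(X ≤ 7.3100) = 0.39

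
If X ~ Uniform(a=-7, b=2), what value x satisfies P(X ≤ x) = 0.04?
-6.6400

We have X ~ Uniform(a=-7, b=2).

We want to find x such that P(X ≤ x) = 0.04.

This is the 4th percentile, which means 4% of values fall below this point.

Using the inverse CDF (quantile function):
x = F⁻¹(0.04) = -6.6400

Verification: P(X ≤ -6.6400) = 0.04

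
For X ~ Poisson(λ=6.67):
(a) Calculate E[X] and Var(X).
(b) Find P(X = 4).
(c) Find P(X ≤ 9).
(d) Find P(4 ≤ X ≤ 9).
(a) E[X] = 6.6700, Var(X) = 6.6700
(b) P(X = 4) = 0.104604
(c) P(X ≤ 9) = 0.862324
(d) P(4 ≤ X ≤ 9) = 0.761650

We have X ~ Poisson(λ=6.67).

(a) Moments:
E[X] = 6.6700
Var(X) = 6.6700
σ = √Var(X) = 2.5826

(b) Point probability using PMF:
P(X = 4) = 0.104604

(c) Cumulative probability using CDF:
P(X ≤ 9) = F(9) = 0.862324

(d) Range probability:
P(4 ≤ X ≤ 9) = P(X ≤ 9) - P(X ≤ 3)
                   = F(9) - F(3)
                   = 0.862324 - 0.100674
                   = 0.761650

This means approximately 76.2% of outcomes fall in the interval [4, 9].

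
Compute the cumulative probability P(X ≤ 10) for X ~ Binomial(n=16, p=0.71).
0.307668

We have X ~ Binomial(n=16, p=0.71).

The CDF gives us P(X ≤ k).

Using the CDF:
P(X ≤ 10) = 0.307668

This means there's approximately a 30.8% chance that X is at most 10.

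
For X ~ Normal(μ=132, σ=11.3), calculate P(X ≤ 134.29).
0.580298

We have X ~ Normal(μ=132, σ=11.3).

The CDF gives us P(X ≤ k).

Using the CDF:
P(X ≤ 134.29) = 0.580298

This means there's approximately a 58.0% chance that X is at most 134.29.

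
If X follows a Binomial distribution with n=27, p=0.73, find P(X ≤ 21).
0.776737

We have X ~ Binomial(n=27, p=0.73).

The CDF gives us P(X ≤ k).

Using the CDF:
P(X ≤ 21) = 0.776737

This means there's approximately a 77.7% chance that X is at most 21.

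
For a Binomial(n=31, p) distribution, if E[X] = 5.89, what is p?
p = 0.19

For a Binomial(n, p) distribution:
E[X] = n × p

Given n = 31 and E[X] = 5.89:
5.89 = 31 × p
p = 5.89 / 31 = 0.19

Verification: Binomial(31, 0.19) has E[X] = 5.89 ✓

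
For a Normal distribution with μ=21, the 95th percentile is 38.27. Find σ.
σ = 10.4994

For X ~ Normal(μ, σ), the p-th percentile satisfies x = μ + z_p × σ,
where z_p = Φ⁻¹(p) is the standard normal quantile.

Step 1: z_{0.95} = Φ⁻¹(0.95) = 1.6449

Step 2: Solve for σ:
38.27 = 21 + 1.6449 × σ
σ = (38.27 - 21) / 1.6449
σ = 17.27 / 1.6449
σ = 10.4994

Verification: μ + z × σ = 21 + 1.6449 × 10.4994 = 38.27 ✓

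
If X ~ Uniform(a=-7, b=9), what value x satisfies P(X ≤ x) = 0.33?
-1.7200

We have X ~ Uniform(a=-7, b=9).

We want to find x such that P(X ≤ x) = 0.33.

This is the 33rd percentile, which means 33% of values fall below this point.

Using the inverse CDF (quantile function):
x = F⁻¹(0.33) = -1.7200

Verification: P(X ≤ -1.7200) = 0.33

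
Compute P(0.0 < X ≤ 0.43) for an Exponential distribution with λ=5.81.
0.917775

We have X ~ Exponential(λ=5.81).

To find P(0.0 < X ≤ 0.43), we use:
P(0.0 < X ≤ 0.43) = P(X ≤ 0.43) - P(X ≤ 0.0)
                 = F(0.43) - F(0.0)
                 = 0.917775 - 0.000000
                 = 0.917775

So there's approximately a 91.8% chance that X falls in this range.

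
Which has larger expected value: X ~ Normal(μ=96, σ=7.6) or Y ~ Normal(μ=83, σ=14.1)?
X has larger mean (96.0000 > 83.0000)

Compute the expected value for each distribution:

X ~ Normal(μ=96, σ=7.6):
E[X] = 96.0000

Y ~ Normal(μ=83, σ=14.1):
E[Y] = 83.0000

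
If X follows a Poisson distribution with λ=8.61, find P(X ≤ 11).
0.839129

We have X ~ Poisson(λ=8.61).

The CDF gives us P(X ≤ k).

Using the CDF:
P(X ≤ 11) = 0.839129

This means there's approximately a 83.9% chance that X is at most 11.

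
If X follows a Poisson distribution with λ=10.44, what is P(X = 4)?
0.014473

We have X ~ Poisson(λ=10.44).

For a Poisson distribution, the PMF gives us the probability of each outcome.

Using the PMF formula:
P(X = 4) = 0.014473

Rounded to 4 decimal places: 0.0145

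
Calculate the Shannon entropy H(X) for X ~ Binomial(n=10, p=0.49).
1.8757 nats

We have X ~ Binomial(n=10, p=0.49).

The Shannon entropy measures the uncertainty or information content of the distribution.

For a Binomial distribution with n=10, p=0.49:
H(X) = 1.8757 nats

(In bits, this would be 2.7061 bits.)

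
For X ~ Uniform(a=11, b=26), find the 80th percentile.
23.0000

We have X ~ Uniform(a=11, b=26).

We want to find x such that P(X ≤ x) = 0.8.

This is the 80th percentile, which means 80% of values fall below this point.

Using the inverse CDF (quantile function):
x = F⁻¹(0.8) = 23.0000

Verification: P(X ≤ 23.0000) = 0.8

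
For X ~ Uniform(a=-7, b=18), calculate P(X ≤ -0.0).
0.280000

We have X ~ Uniform(a=-7, b=18).

The CDF gives us P(X ≤ k).

Using the CDF:
P(X ≤ -0.0) = 0.280000

This means there's approximately a 28.0% chance that X is at most -0.0.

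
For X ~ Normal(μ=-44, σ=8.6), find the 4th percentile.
-59.0559

We have X ~ Normal(μ=-44, σ=8.6).

We want to find x such that P(X ≤ x) = 0.04.

This is the 4th percentile, which means 4% of values fall below this point.

Using the inverse CDF (quantile function):
x = F⁻¹(0.04) = -59.0559

Verification: P(X ≤ -59.0559) = 0.04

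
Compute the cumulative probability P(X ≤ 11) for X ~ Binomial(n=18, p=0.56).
0.747571

We have X ~ Binomial(n=18, p=0.56).

The CDF gives us P(X ≤ k).

Using the CDF:
P(X ≤ 11) = 0.747571

This means there's approximately a 74.8% chance that X is at most 11.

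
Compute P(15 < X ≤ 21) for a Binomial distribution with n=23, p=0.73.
0.728119

We have X ~ Binomial(n=23, p=0.73).

To find P(15 < X ≤ 21), we use:
P(15 < X ≤ 21) = P(X ≤ 21) - P(X ≤ 15)
                 = F(21) - F(15)
                 = 0.993169 - 0.265051
                 = 0.728119

So there's approximately a 72.8% chance that X falls in this range.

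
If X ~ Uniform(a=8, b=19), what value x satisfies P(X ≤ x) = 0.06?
8.6600

We have X ~ Uniform(a=8, b=19).

We want to find x such that P(X ≤ x) = 0.06.

This is the 6th percentile, which means 6% of values fall below this point.

Using the inverse CDF (quantile function):
x = F⁻¹(0.06) = 8.6600

Verification: P(X ≤ 8.6600) = 0.06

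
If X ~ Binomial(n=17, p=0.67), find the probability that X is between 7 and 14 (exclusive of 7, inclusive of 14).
0.927786

We have X ~ Binomial(n=17, p=0.67).

To find P(7 < X ≤ 14), we use:
P(7 < X ≤ 14) = P(X ≤ 14) - P(X ≤ 7)
                 = F(14) - F(7)
                 = 0.953196 - 0.025409
                 = 0.927786

So there's approximately a 92.8% chance that X falls in this range.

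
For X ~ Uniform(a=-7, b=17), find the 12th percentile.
-4.1200

We have X ~ Uniform(a=-7, b=17).

We want to find x such that P(X ≤ x) = 0.12.

This is the 12th percentile, which means 12% of values fall below this point.

Using the inverse CDF (quantile function):
x = F⁻¹(0.12) = -4.1200

Verification: P(X ≤ -4.1200) = 0.12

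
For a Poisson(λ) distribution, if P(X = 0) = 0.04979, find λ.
λ = 2.9999

For a Poisson(λ) distribution, the PMF at 0 is:
P(X = 0) = λ^0 e^(-λ) / 0! = e^(-λ)

Given P(X = 0) = 0.04979:
e^(-λ) = 0.04979
-λ = ln(0.04979)
λ = -ln(0.04979) = 2.9999

Verification: e^(-2.9999) = 0.04979 ✓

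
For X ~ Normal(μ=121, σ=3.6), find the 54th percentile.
121.3616

We have X ~ Normal(μ=121, σ=3.6).

We want to find x such that P(X ≤ x) = 0.54.

This is the 54th percentile, which means 54% of values fall below this point.

Using the inverse CDF (quantile function):
x = F⁻¹(0.54) = 121.3616

Verification: P(X ≤ 121.3616) = 0.54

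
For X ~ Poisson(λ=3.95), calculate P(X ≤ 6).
0.894470

We have X ~ Poisson(λ=3.95).

The CDF gives us P(X ≤ k).

Using the CDF:
P(X ≤ 6) = 0.894470

This means there's approximately a 89.4% chance that X is at most 6.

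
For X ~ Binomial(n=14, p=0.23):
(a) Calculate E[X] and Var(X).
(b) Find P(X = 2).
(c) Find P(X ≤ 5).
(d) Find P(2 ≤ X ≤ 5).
(a) E[X] = 3.2200, Var(X) = 2.4794
(b) P(X = 2) = 0.209115
(c) P(X ≤ 5) = 0.920272
(d) P(2 ≤ X ≤ 5) = 0.786811

We have X ~ Binomial(n=14, p=0.23).

(a) Moments:
E[X] = 3.2200
Var(X) = 2.4794
σ = √Var(X) = 1.5746

(b) Point probability using PMF:
P(X = 2) = 0.209115

(c) Cumulative probability using CDF:
P(X ≤ 5) = F(5) = 0.920272

(d) Range probability:
P(2 ≤ X ≤ 5) = P(X ≤ 5) - P(X ≤ 1)
                   = F(5) - F(1)
                   = 0.920272 - 0.133460
                   = 0.786811

This means approximately 78.7% of outcomes fall in the interval [2, 5].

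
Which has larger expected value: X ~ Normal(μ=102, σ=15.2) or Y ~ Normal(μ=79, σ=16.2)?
X has larger mean (102.0000 > 79.0000)

Compute the expected value for each distribution:

X ~ Normal(μ=102, σ=15.2):
E[X] = 102.0000

Y ~ Normal(μ=79, σ=16.2):
E[Y] = 79.0000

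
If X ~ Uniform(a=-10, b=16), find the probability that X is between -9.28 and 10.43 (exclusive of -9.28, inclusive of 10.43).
0.758077

We have X ~ Uniform(a=-10, b=16).

To find P(-9.28 < X ≤ 10.43), we use:
P(-9.28 < X ≤ 10.43) = P(X ≤ 10.43) - P(X ≤ -9.28)
                 = F(10.43) - F(-9.28)
                 = 0.785769 - 0.027692
                 = 0.758077

So there's approximately a 75.8% chance that X falls in this range.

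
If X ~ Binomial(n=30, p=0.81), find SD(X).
2.1487

We have X ~ Binomial(n=30, p=0.81).

For a Binomial distribution with n=30, p=0.81:
σ = √Var(X) = 2.1487

The standard deviation is the square root of the variance.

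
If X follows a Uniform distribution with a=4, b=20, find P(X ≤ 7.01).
0.188125

We have X ~ Uniform(a=4, b=20).

The CDF gives us P(X ≤ k).

Using the CDF:
P(X ≤ 7.01) = 0.188125

This means there's approximately a 18.8% chance that X is at most 7.01.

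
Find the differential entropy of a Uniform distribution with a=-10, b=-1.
2.1972 nats

We have X ~ Uniform(a=-10, b=-1).

The differential entropy measures the uncertainty or information content of the distribution.

For a Uniform distribution with a=-10, b=-1:
h(X) = 2.1972 nats

(In bits, this would be 3.1699 bits.)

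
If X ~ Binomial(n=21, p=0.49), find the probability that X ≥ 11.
0.463048

We have X ~ Binomial(n=21, p=0.49).

For discrete distributions, P(X ≥ 11) = 1 - P(X ≤ 10).

P(X ≤ 10) = 0.536952
P(X ≥ 11) = 1 - 0.536952 = 0.463048

So there's approximately a 46.3% chance that X is at least 11.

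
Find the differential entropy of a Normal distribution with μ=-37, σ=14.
4.0580 nats

We have X ~ Normal(μ=-37, σ=14).

The differential entropy measures the uncertainty or information content of the distribution.

For a Normal distribution with μ=-37, σ=14:
h(X) = 4.0580 nats

(In bits, this would be 5.8545 bits.)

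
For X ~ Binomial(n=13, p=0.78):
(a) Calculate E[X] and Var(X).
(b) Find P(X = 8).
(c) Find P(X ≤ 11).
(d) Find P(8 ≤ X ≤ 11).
(a) E[X] = 10.1400, Var(X) = 2.2308
(b) P(X = 8) = 0.090876
(c) P(X ≤ 11) = 0.815398
(d) P(8 ≤ X ≤ 11) = 0.769186

We have X ~ Binomial(n=13, p=0.78).

(a) Moments:
E[X] = 10.1400
Var(X) = 2.2308
σ = √Var(X) = 1.4936

(b) Point probability using PMF:
P(X = 8) = 0.090876

(c) Cumulative probability using CDF:
P(X ≤ 11) = F(11) = 0.815398

(d) Range probability:
P(8 ≤ X ≤ 11) = P(X ≤ 11) - P(X ≤ 7)
                   = F(11) - F(7)
                   = 0.815398 - 0.046212
                   = 0.769186

This means approximately 76.9% of outcomes fall in the interval [8, 11].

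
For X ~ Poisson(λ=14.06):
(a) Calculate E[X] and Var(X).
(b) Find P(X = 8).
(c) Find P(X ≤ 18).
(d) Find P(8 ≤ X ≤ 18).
(a) E[X] = 14.0600, Var(X) = 14.0600
(b) P(X = 8) = 0.029661
(c) P(X ≤ 18) = 0.879288
(d) P(8 ≤ X ≤ 18) = 0.848696

We have X ~ Poisson(λ=14.06).

(a) Moments:
E[X] = 14.0600
Var(X) = 14.0600
σ = √Var(X) = 3.7497

(b) Point probability using PMF:
P(X = 8) = 0.029661

(c) Cumulative probability using CDF:
P(X ≤ 18) = F(18) = 0.879288

(d) Range probability:
P(8 ≤ X ≤ 18) = P(X ≤ 18) - P(X ≤ 7)
                   = F(18) - F(7)
                   = 0.879288 - 0.030592
                   = 0.848696

This means approximately 84.9% of outcomes fall in the interval [8, 18].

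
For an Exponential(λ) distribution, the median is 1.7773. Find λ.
λ = 0.3900

For X ~ Exponential(λ), the CDF is F(x) = 1 - e^(-λx).
The median m satisfies F(m) = 0.5:
1 - e^(-λm) = 0.5
e^(-λm) = 0.5
λm = ln(2)
m = ln(2) / λ

Given m = 1.7773:
λ = ln(2) / 1.7773 = 0.693147 / 1.7773 = 0.3900

Verification: ln(2) / 0.3900 = 1.7773 ✓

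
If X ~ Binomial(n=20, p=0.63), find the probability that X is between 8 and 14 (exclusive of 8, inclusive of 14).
0.778174

We have X ~ Binomial(n=20, p=0.63).

To find P(8 < X ≤ 14), we use:
P(8 < X ≤ 14) = P(X ≤ 14) - P(X ≤ 8)
                 = F(14) - F(8)
                 = 0.808996 - 0.030821
                 = 0.778174

So there's approximately a 77.8% chance that X falls in this range.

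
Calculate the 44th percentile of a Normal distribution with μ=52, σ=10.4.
50.4299

We have X ~ Normal(μ=52, σ=10.4).

We want to find x such that P(X ≤ x) = 0.44.

This is the 44th percentile, which means 44% of values fall below this point.

Using the inverse CDF (quantile function):
x = F⁻¹(0.44) = 50.4299

Verification: P(X ≤ 50.4299) = 0.44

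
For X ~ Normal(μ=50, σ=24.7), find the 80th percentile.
70.7880

We have X ~ Normal(μ=50, σ=24.7).

We want to find x such that P(X ≤ x) = 0.8.

This is the 80th percentile, which means 80% of values fall below this point.

Using the inverse CDF (quantile function):
x = F⁻¹(0.8) = 70.7880

Verification: P(X ≤ 70.7880) = 0.8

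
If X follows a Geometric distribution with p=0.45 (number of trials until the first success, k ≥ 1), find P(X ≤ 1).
0.450000

We have X ~ Geometric(p=0.45) (number of trials until the first success, k ≥ 1).

The CDF gives us P(X ≤ k).

Using the CDF:
P(X ≤ 1) = 0.450000

This means there's approximately a 45.0% chance that X is at most 1.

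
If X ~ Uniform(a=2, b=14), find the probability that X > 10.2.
0.316667

We have X ~ Uniform(a=2, b=14).

P(X > 10.2) = 1 - P(X ≤ 10.2)
                = 1 - F(10.2)
                = 1 - 0.683333
                = 0.316667

So there's approximately a 31.7% chance that X exceeds 10.2.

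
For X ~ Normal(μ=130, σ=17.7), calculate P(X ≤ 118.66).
0.260866

We have X ~ Normal(μ=130, σ=17.7).

The CDF gives us P(X ≤ k).

Using the CDF:
P(X ≤ 118.66) = 0.260866

This means there's approximately a 26.1% chance that X is at most 118.66.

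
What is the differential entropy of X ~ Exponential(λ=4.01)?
-0.3888 nats

We have X ~ Exponential(λ=4.01).

The differential entropy measures the uncertainty or information content of the distribution.

For an Exponential distribution with λ=4.01:
h(X) = -0.3888 nats

(In bits, this would be -0.5609 bits.)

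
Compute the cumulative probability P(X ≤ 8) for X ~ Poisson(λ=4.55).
0.957381

We have X ~ Poisson(λ=4.55).

The CDF gives us P(X ≤ k).

Using the CDF:
P(X ≤ 8) = 0.957381

This means there's approximately a 95.7% chance that X is at most 8.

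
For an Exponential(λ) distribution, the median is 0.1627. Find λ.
λ = 4.2603

For X ~ Exponential(λ), the CDF is F(x) = 1 - e^(-λx).
The median m satisfies F(m) = 0.5:
1 - e^(-λm) = 0.5
e^(-λm) = 0.5
λm = ln(2)
m = ln(2) / λ

Given m = 0.1627:
λ = ln(2) / 0.1627 = 0.693147 / 0.1627 = 4.2603

Verification: ln(2) / 4.2603 = 0.1627 ✓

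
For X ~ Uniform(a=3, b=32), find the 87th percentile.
28.2300

We have X ~ Uniform(a=3, b=32).

We want to find x such that P(X ≤ x) = 0.87.

This is the 87th percentile, which means 87% of values fall below this point.

Using the inverse CDF (quantile function):
x = F⁻¹(0.87) = 28.2300

Verification: P(X ≤ 28.2300) = 0.87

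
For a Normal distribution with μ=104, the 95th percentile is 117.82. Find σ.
σ = 8.4020

For X ~ Normal(μ, σ), the p-th percentile satisfies x = μ + z_p × σ,
where z_p = Φ⁻¹(p) is the standard normal quantile.

Step 1: z_{0.95} = Φ⁻¹(0.95) = 1.6449

Step 2: Solve for σ:
117.82 = 104 + 1.6449 × σ
σ = (117.82 - 104) / 1.6449
σ = 13.82 / 1.6449
σ = 8.4020

Verification: μ + z × σ = 104 + 1.6449 × 8.4020 = 117.82 ✓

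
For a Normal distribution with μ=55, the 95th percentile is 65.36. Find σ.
σ = 6.2984

For X ~ Normal(μ, σ), the p-th percentile satisfies x = μ + z_p × σ,
where z_p = Φ⁻¹(p) is the standard normal quantile.

Step 1: z_{0.95} = Φ⁻¹(0.95) = 1.6449

Step 2: Solve for σ:
65.36 = 55 + 1.6449 × σ
σ = (65.36 - 55) / 1.6449
σ = 10.36 / 1.6449
σ = 6.2984

Verification: μ + z × σ = 55 + 1.6449 × 6.2984 = 65.36 ✓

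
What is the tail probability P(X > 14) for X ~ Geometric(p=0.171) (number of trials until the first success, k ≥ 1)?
0.072404

We have X ~ Geometric(p=0.171) (number of trials until the first success, k ≥ 1).

P(X > 14) = 1 - P(X ≤ 14)
                = 1 - F(14)
                = 1 - 0.927596
                = 0.072404

So there's approximately a 7.2% chance that X exceeds 14.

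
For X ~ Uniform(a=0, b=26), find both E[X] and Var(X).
E[X] = 13.0000, Var(X) = 56.3333

We have X ~ Uniform(a=0, b=26).

For a Uniform distribution with a=0, b=26:

Expected value:
E[X] = 13.0000

Variance:
Var(X) = 56.3333

Standard deviation:
σ = √Var(X) = 7.5056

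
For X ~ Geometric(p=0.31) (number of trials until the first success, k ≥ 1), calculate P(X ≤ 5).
0.843597

We have X ~ Geometric(p=0.31) (number of trials until the first success, k ≥ 1).

The CDF gives us P(X ≤ k).

Using the CDF:
P(X ≤ 5) = 0.843597

This means there's approximately a 84.4% chance that X is at most 5.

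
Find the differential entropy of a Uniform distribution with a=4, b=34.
3.4012 nats

We have X ~ Uniform(a=4, b=34).

The differential entropy measures the uncertainty or information content of the distribution.

For a Uniform distribution with a=4, b=34:
h(X) = 3.4012 nats

(In bits, this would be 4.9069 bits.)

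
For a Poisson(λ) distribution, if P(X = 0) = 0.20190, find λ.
λ = 1.6000

For a Poisson(λ) distribution, the PMF at 0 is:
P(X = 0) = λ^0 e^(-λ) / 0! = e^(-λ)

Given P(X = 0) = 0.20190:
e^(-λ) = 0.20190
-λ = ln(0.20190)
λ = -ln(0.20190) = 1.6000

Verification: e^(-1.6000) = 0.20190 ✓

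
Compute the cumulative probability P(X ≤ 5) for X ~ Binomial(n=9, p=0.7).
0.270341

We have X ~ Binomial(n=9, p=0.7).

The CDF gives us P(X ≤ k).

Using the CDF:
P(X ≤ 5) = 0.270341

This means there's approximately a 27.0% chance that X is at most 5.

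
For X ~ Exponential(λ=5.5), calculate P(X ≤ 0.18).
0.628423

We have X ~ Exponential(λ=5.5).

The CDF gives us P(X ≤ k).

Using the CDF:
P(X ≤ 0.18) = 0.628423

This means there's approximately a 62.8% chance that X is at most 0.18.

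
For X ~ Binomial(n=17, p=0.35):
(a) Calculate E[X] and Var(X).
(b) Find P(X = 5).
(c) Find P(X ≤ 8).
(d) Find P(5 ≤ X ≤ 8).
(a) E[X] = 5.9500, Var(X) = 3.8675
(b) P(X = 5) = 0.184863
(c) P(X ≤ 8) = 0.900621
(d) P(5 ≤ X ≤ 8) = 0.665786

We have X ~ Binomial(n=17, p=0.35).

(a) Moments:
E[X] = 5.9500
Var(X) = 3.8675
σ = √Var(X) = 1.9666

(b) Point probability using PMF:
P(X = 5) = 0.184863

(c) Cumulative probability using CDF:
P(X ≤ 8) = F(8) = 0.900621

(d) Range probability:
P(5 ≤ X ≤ 8) = P(X ≤ 8) - P(X ≤ 4)
                   = F(8) - F(4)
                   = 0.900621 - 0.234835
                   = 0.665786

This means approximately 66.6% of outcomes fall in the interval [5, 8].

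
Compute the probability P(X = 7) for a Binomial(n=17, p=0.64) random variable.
0.031272

We have X ~ Binomial(n=17, p=0.64).

For a Binomial distribution, the PMF gives us the probability of each outcome.

Using the PMF formula:
P(X = 7) = 0.031272

Rounded to 4 decimal places: 0.0313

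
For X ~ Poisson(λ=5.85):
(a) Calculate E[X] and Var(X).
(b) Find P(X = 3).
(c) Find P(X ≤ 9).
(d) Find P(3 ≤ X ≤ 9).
(a) E[X] = 5.8500, Var(X) = 5.8500
(b) P(X = 3) = 0.096093
(c) P(X ≤ 9) = 0.926015
(d) P(3 ≤ X ≤ 9) = 0.857009

We have X ~ Poisson(λ=5.85).

(a) Moments:
E[X] = 5.8500
Var(X) = 5.8500
σ = √Var(X) = 2.4187

(b) Point probability using PMF:
P(X = 3) = 0.096093

(c) Cumulative probability using CDF:
P(X ≤ 9) = F(9) = 0.926015

(d) Range probability:
P(3 ≤ X ≤ 9) = P(X ≤ 9) - P(X ≤ 2)
                   = F(9) - F(2)
                   = 0.926015 - 0.069006
                   = 0.857009

This means approximately 85.7% of outcomes fall in the interval [3, 9].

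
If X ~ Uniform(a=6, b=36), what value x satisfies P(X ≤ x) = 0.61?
24.3000

We have X ~ Uniform(a=6, b=36).

We want to find x such that P(X ≤ x) = 0.61.

This is the 61st percentile, which means 61% of values fall below this point.

Using the inverse CDF (quantile function):
x = F⁻¹(0.61) = 24.3000

Verification: P(X ≤ 24.3000) = 0.61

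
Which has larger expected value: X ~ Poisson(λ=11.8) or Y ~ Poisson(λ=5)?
X has larger mean (11.8000 > 5.0000)

Compute the expected value for each distribution:

X ~ Poisson(λ=11.8):
E[X] = 11.8000

Y ~ Poisson(λ=5):
E[Y] = 5.0000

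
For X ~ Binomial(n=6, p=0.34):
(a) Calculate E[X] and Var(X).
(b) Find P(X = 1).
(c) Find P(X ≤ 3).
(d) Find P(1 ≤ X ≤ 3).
(a) E[X] = 2.0400, Var(X) = 1.3464
(b) P(X = 1) = 0.255476
(c) P(X ≤ 3) = 0.893147
(d) P(1 ≤ X ≤ 3) = 0.810493

We have X ~ Binomial(n=6, p=0.34).

(a) Moments:
E[X] = 2.0400
Var(X) = 1.3464
σ = √Var(X) = 1.1603

(b) Point probability using PMF:
P(X = 1) = 0.255476

(c) Cumulative probability using CDF:
P(X ≤ 3) = F(3) = 0.893147

(d) Range probability:
P(1 ≤ X ≤ 3) = P(X ≤ 3) - P(X ≤ 0)
                   = F(3) - F(0)
                   = 0.893147 - 0.082654
                   = 0.810493

This means approximately 81.0% of outcomes fall in the interval [1, 3].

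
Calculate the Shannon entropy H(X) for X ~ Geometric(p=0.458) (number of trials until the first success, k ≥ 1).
1.5057 nats

We have X ~ Geometric(p=0.458) (number of trials until the first success, k ≥ 1).

The Shannon entropy measures the uncertainty or information content of the distribution.

For a Geometric distribution with p=0.458 (number of trials until the first success, k ≥ 1):
H(X) = 1.5057 nats

(In bits, this would be 2.1723 bits.)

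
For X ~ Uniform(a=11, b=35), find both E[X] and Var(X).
E[X] = 23.0000, Var(X) = 48.0000

We have X ~ Uniform(a=11, b=35).

For a Uniform distribution with a=11, b=35:

Expected value:
E[X] = 23.0000

Variance:
Var(X) = 48.0000

Standard deviation:
σ = √Var(X) = 6.9282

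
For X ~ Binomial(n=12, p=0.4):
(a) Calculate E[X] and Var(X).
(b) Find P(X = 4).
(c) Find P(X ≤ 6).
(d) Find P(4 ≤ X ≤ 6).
(a) E[X] = 4.8000, Var(X) = 2.8800
(b) P(X = 4) = 0.212841
(c) P(X ≤ 6) = 0.841788
(d) P(4 ≤ X ≤ 6) = 0.616450

We have X ~ Binomial(n=12, p=0.4).

(a) Moments:
E[X] = 4.8000
Var(X) = 2.8800
σ = √Var(X) = 1.6971

(b) Point probability using PMF:
P(X = 4) = 0.212841

(c) Cumulative probability using CDF:
P(X ≤ 6) = F(6) = 0.841788

(d) Range probability:
P(4 ≤ X ≤ 6) = P(X ≤ 6) - P(X ≤ 3)
                   = F(6) - F(3)
                   = 0.841788 - 0.225337
                   = 0.616450

This means approximately 61.6% of outcomes fall in the interval [4, 6].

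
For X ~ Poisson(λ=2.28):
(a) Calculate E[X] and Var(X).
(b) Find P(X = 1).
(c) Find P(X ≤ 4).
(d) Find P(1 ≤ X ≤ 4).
(a) E[X] = 2.2800, Var(X) = 2.2800
(b) P(X = 1) = 0.233208
(c) P(X ≤ 4) = 0.918570
(d) P(1 ≤ X ≤ 4) = 0.816286

We have X ~ Poisson(λ=2.28).

(a) Moments:
E[X] = 2.2800
Var(X) = 2.2800
σ = √Var(X) = 1.5100

(b) Point probability using PMF:
P(X = 1) = 0.233208

(c) Cumulative probability using CDF:
P(X ≤ 4) = F(4) = 0.918570

(d) Range probability:
P(1 ≤ X ≤ 4) = P(X ≤ 4) - P(X ≤ 0)
                   = F(4) - F(0)
                   = 0.918570 - 0.102284
                   = 0.816286

This means approximately 81.6% of outcomes fall in the interval [1, 4].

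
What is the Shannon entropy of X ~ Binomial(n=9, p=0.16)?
1.4599 nats

We have X ~ Binomial(n=9, p=0.16).

The Shannon entropy measures the uncertainty or information content of the distribution.

For a Binomial distribution with n=9, p=0.16:
H(X) = 1.4599 nats

(In bits, this would be 2.1061 bits.)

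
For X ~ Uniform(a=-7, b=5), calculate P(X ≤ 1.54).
0.711667

We have X ~ Uniform(a=-7, b=5).

The CDF gives us P(X ≤ k).

Using the CDF:
P(X ≤ 1.54) = 0.711667

This means there's approximately a 71.2% chance that X is at most 1.54.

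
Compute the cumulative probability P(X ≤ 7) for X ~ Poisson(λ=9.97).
0.222935

We have X ~ Poisson(λ=9.97).

The CDF gives us P(X ≤ k).

Using the CDF:
P(X ≤ 7) = 0.222935

This means there's approximately a 22.3% chance that X is at most 7.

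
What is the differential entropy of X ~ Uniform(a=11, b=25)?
2.6391 nats

We have X ~ Uniform(a=11, b=25).

The differential entropy measures the uncertainty or information content of the distribution.

For a Uniform distribution with a=11, b=25:
h(X) = 2.6391 nats

(In bits, this would be 3.8074 bits.)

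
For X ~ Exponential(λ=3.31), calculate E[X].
0.3021

We have X ~ Exponential(λ=3.31).

For an Exponential distribution with λ=3.31:
E[X] = 0.3021

This is the expected (average) value of X.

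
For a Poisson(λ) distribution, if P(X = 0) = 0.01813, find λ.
λ = 4.0102

For a Poisson(λ) distribution, the PMF at 0 is:
P(X = 0) = λ^0 e^(-λ) / 0! = e^(-λ)

Given P(X = 0) = 0.01813:
e^(-λ) = 0.01813
-λ = ln(0.01813)
λ = -ln(0.01813) = 4.0102

Verification: e^(-4.0102) = 0.01813 ✓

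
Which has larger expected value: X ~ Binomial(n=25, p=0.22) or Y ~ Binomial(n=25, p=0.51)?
Y has larger mean (12.7500 > 5.5000)

Compute the expected value for each distribution:

X ~ Binomial(n=25, p=0.22):
E[X] = 5.5000

Y ~ Binomial(n=25, p=0.51):
E[Y] = 12.7500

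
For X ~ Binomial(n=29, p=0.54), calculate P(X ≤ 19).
0.925140

We have X ~ Binomial(n=29, p=0.54).

The CDF gives us P(X ≤ k).

Using the CDF:
P(X ≤ 19) = 0.925140

This means there's approximately a 92.5% chance that X is at most 19.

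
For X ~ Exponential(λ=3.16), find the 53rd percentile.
0.2389

We have X ~ Exponential(λ=3.16).

We want to find x such that P(X ≤ x) = 0.53.

This is the 53rd percentile, which means 53% of values fall below this point.

Using the inverse CDF (quantile function):
x = F⁻¹(0.53) = 0.2389

Verification: P(X ≤ 0.2389) = 0.53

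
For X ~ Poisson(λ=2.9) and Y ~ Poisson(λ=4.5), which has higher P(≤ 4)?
X has higher probability (P(X ≤ 4) = 0.8318 > P(Y ≤ 4) = 0.5321)

Compute P(≤ 4) for each distribution:

X ~ Poisson(λ=2.9):
P(X ≤ 4) = 0.8318

Y ~ Poisson(λ=4.5):
P(Y ≤ 4) = 0.5321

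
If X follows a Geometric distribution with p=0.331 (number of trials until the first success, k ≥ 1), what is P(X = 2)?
0.221439

We have X ~ Geometric(p=0.331) (number of trials until the first success, k ≥ 1).

For a Geometric distribution, the PMF gives us the probability of each outcome.

Using the PMF formula:
P(X = 2) = 0.221439

Rounded to 4 decimal places: 0.2214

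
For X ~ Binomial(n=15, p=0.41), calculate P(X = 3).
0.055794

We have X ~ Binomial(n=15, p=0.41).

For a Binomial distribution, the PMF gives us the probability of each outcome.

Using the PMF formula:
P(X = 3) = 0.055794

Rounded to 4 decimal places: 0.0558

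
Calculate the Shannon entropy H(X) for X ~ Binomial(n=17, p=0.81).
1.8826 nats

We have X ~ Binomial(n=17, p=0.81).

The Shannon entropy measures the uncertainty or information content of the distribution.

For a Binomial distribution with n=17, p=0.81:
H(X) = 1.8826 nats

(In bits, this would be 2.7160 bits.)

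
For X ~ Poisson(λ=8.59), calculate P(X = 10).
0.112093

We have X ~ Poisson(λ=8.59).

For a Poisson distribution, the PMF gives us the probability of each outcome.

Using the PMF formula:
P(X = 10) = 0.112093

Rounded to 4 decimal places: 0.1121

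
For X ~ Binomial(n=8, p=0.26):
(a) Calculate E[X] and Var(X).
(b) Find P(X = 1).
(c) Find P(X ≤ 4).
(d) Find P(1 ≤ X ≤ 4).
(a) E[X] = 2.0800, Var(X) = 1.5392
(b) P(X = 1) = 0.252747
(c) P(X ≤ 4) = 0.967805
(d) P(1 ≤ X ≤ 4) = 0.877886

We have X ~ Binomial(n=8, p=0.26).

(a) Moments:
E[X] = 2.0800
Var(X) = 1.5392
σ = √Var(X) = 1.2406

(b) Point probability using PMF:
P(X = 1) = 0.252747

(c) Cumulative probability using CDF:
P(X ≤ 4) = F(4) = 0.967805

(d) Range probability:
P(1 ≤ X ≤ 4) = P(X ≤ 4) - P(X ≤ 0)
                   = F(4) - F(0)
                   = 0.967805 - 0.089919
                   = 0.877886

This means approximately 87.8% of outcomes fall in the interval [1, 4].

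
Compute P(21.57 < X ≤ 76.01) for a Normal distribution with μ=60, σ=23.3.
0.704461

We have X ~ Normal(μ=60, σ=23.3).

To find P(21.57 < X ≤ 76.01), we use:
P(21.57 < X ≤ 76.01) = P(X ≤ 76.01) - P(X ≤ 21.57)
                 = F(76.01) - F(21.57)
                 = 0.753998 - 0.049537
                 = 0.704461

So there's approximately a 70.4% chance that X falls in this range.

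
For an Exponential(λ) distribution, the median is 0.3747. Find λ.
λ = 1.8499

For X ~ Exponential(λ), the CDF is F(x) = 1 - e^(-λx).
The median m satisfies F(m) = 0.5:
1 - e^(-λm) = 0.5
e^(-λm) = 0.5
λm = ln(2)
m = ln(2) / λ

Given m = 0.3747:
λ = ln(2) / 0.3747 = 0.693147 / 0.3747 = 1.8499

Verification: ln(2) / 1.8499 = 0.3747 ✓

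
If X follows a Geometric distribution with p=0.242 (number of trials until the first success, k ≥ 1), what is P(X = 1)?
0.242000

We have X ~ Geometric(p=0.242) (number of trials until the first success, k ≥ 1).

For a Geometric distribution, the PMF gives us the probability of each outcome.

Using the PMF formula:
P(X = 1) = 0.242000

Rounded to 4 decimal places: 0.2420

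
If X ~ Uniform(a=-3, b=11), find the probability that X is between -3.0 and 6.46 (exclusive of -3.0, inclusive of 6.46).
0.675714

We have X ~ Uniform(a=-3, b=11).

To find P(-3.0 < X ≤ 6.46), we use:
P(-3.0 < X ≤ 6.46) = P(X ≤ 6.46) - P(X ≤ -3.0)
                 = F(6.46) - F(-3.0)
                 = 0.675714 - 0.000000
                 = 0.675714

So there's approximately a 67.6% chance that X falls in this range.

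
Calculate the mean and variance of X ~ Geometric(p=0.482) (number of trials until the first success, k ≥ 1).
E[X] = 2.0747, Var(X) = 2.2296

We have X ~ Geometric(p=0.482) (number of trials until the first success, k ≥ 1).

For a Geometric distribution with p=0.482 (number of trials until the first success, k ≥ 1):

Expected value:
E[X] = 2.0747

Variance:
Var(X) = 2.2296

Standard deviation:
σ = √Var(X) = 1.4932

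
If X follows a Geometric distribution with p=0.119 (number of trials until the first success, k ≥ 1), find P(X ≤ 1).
0.119000

We have X ~ Geometric(p=0.119) (number of trials until the first success, k ≥ 1).

The CDF gives us P(X ≤ k).

Using the CDF:
P(X ≤ 1) = 0.119000

This means there's approximately a 11.9% chance that X is at most 1.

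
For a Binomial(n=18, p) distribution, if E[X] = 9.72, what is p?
p = 0.54

For a Binomial(n, p) distribution:
E[X] = n × p

Given n = 18 and E[X] = 9.72:
9.72 = 18 × p
p = 9.72 / 18 = 0.54

Verification: Binomial(18, 0.54) has E[X] = 9.72 ✓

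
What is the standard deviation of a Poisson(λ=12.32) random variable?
3.5100

We have X ~ Poisson(λ=12.32).

For a Poisson distribution with λ=12.32:
σ = √Var(X) = 3.5100

The standard deviation is the square root of the variance.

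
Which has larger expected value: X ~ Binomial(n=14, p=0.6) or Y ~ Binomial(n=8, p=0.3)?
X has larger mean (8.4000 > 2.4000)

Compute the expected value for each distribution:

X ~ Binomial(n=14, p=0.6):
E[X] = 8.4000

Y ~ Binomial(n=8, p=0.3):
E[Y] = 2.4000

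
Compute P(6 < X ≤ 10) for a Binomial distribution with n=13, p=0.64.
0.753507

We have X ~ Binomial(n=13, p=0.64).

To find P(6 < X ≤ 10), we use:
P(6 < X ≤ 10) = P(X ≤ 10) - P(X ≤ 6)
                 = F(10) - F(6)
                 = 0.900287 - 0.146780
                 = 0.753507

So there's approximately a 75.4% chance that X falls in this range.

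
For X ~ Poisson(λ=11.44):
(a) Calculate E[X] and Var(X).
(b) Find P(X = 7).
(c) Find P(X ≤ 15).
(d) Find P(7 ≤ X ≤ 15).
(a) E[X] = 11.4400, Var(X) = 11.4400
(b) P(X = 7) = 0.054730
(c) P(X ≤ 15) = 0.882042
(d) P(7 ≤ X ≤ 15) = 0.819792

We have X ~ Poisson(λ=11.44).

(a) Moments:
E[X] = 11.4400
Var(X) = 11.4400
σ = √Var(X) = 3.3823

(b) Point probability using PMF:
P(X = 7) = 0.054730

(c) Cumulative probability using CDF:
P(X ≤ 15) = F(15) = 0.882042

(d) Range probability:
P(7 ≤ X ≤ 15) = P(X ≤ 15) - P(X ≤ 6)
                   = F(15) - F(6)
                   = 0.882042 - 0.062251
                   = 0.819792

This means approximately 82.0% of outcomes fall in the interval [7, 15].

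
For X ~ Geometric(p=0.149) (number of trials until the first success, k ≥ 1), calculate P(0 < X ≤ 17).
0.935612

We have X ~ Geometric(p=0.149) (number of trials until the first success, k ≥ 1).

To find P(0 < X ≤ 17), we use:
P(0 < X ≤ 17) = P(X ≤ 17) - P(X ≤ 0)
                 = F(17) - F(0)
                 = 0.935612 - 0.000000
                 = 0.935612

So there's approximately a 93.6% chance that X falls in this range.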